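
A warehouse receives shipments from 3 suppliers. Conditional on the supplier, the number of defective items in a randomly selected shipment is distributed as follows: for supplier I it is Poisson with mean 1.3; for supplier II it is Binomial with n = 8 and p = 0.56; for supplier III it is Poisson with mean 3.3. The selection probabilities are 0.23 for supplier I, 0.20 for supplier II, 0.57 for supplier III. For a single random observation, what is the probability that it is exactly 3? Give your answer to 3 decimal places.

Conditional on each supplier, P(X = 3): I: 0.0997921; II: 0.162187; III: 0.220912.
By total probability, P(X = 3) = 0.23·0.0997921 + 0.2·0.162187 + 0.57·0.220912 = 0.181309.

0.181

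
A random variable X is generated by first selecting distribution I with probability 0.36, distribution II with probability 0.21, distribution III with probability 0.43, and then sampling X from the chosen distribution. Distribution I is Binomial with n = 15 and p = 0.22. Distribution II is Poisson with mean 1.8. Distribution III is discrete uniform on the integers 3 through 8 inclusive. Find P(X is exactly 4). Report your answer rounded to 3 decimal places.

0.162

Conditional on each component, P(X = 4): I: 0.207905; II: 0.0723017; III: 0.166667.
By total probability, P(X = 4) = 0.36·0.207905 + 0.21·0.0723017 + 0.43·0.166667 = 0.161696.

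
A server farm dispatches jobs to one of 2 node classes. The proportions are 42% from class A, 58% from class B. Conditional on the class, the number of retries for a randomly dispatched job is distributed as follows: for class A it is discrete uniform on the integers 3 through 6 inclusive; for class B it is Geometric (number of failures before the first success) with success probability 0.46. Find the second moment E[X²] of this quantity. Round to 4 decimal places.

For each component E[X²] = Var + (mean)², giving A: 21.5; B: 3.93006.
Overall E[X²] = 0.42·21.5 + 0.58·3.93006 = 11.3094.

11.3094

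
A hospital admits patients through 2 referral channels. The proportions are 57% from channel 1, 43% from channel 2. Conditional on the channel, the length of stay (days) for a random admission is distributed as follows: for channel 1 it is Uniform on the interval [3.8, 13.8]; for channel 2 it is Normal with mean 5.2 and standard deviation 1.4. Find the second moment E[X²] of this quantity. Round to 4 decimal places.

61.3608

For each component E[X²] = Var + (mean)², giving 1: 85.7733; 2: 29.
Overall E[X²] = 0.57·85.7733 + 0.43·29 = 61.3608.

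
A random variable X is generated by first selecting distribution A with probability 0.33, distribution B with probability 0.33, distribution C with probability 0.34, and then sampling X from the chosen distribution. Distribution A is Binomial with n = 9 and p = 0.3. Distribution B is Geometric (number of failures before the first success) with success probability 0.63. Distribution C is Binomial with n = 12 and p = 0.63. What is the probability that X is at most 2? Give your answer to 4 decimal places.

0.4665

Conditional on each component, P(X ≤ 2): A: 0.462831; B: 0.949347; C: 0.00140072.
By total probability, P(X ≤ 2) = 0.33·0.462831 + 0.33·0.949347 + 0.34·0.00140072 = 0.466495.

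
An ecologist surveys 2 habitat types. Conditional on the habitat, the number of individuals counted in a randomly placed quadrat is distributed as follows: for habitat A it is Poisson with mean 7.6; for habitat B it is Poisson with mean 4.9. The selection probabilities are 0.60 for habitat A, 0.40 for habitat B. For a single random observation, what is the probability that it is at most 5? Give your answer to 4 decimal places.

0.3918

Conditional on each habitat, P(X ≤ 5): A: 0.230681; B: 0.633501.
By total probability, P(X ≤ 5) = 0.6·0.230681 + 0.4·0.633501 = 0.391809.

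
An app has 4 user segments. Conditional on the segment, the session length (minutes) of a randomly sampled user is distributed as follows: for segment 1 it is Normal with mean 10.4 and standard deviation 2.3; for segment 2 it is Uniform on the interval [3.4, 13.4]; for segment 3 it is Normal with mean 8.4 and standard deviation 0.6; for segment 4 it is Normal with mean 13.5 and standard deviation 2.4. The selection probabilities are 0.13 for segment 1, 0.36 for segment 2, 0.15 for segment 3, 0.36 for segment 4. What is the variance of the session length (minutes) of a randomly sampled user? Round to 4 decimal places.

11.3057

Per component, 1: μ=10.4, E[X²]=113.45; 2: μ=8.4, E[X²]=78.8933; 3: μ=8.4, E[X²]=70.92; 4: μ=13.5, E[X²]=188.01.
E[X] = 0.13·10.4 + 0.36·8.4 + 0.15·8.4 + 0.36·13.5 = 10.496.
E[X²] = 0.13·113.45 + 0.36·78.8933 + 0.15·70.92 + 0.36·188.01 = 121.472.
Var(X) = E[X²] − (E[X])² = 121.472 − 110.166 = 11.3057.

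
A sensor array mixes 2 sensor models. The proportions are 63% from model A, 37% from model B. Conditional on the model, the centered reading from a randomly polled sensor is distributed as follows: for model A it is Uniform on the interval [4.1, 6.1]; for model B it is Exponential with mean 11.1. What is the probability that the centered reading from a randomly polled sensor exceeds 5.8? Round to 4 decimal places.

0.3139

Conditional on each model, P(X > 5.8): A: 0.15; B: 0.593023.
By total probability, P(X > 5.8) = 0.63·0.15 + 0.37·0.593023 = 0.313918.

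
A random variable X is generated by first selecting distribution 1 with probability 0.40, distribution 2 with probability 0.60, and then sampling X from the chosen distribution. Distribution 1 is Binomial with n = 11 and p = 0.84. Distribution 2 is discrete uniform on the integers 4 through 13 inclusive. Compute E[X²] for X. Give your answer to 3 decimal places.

For each component E[X²] = Var + (mean)², giving 1: 86.856; 2: 80.5.
Overall E[X²] = 0.4·86.856 + 0.6·80.5 = 83.0424.

83.042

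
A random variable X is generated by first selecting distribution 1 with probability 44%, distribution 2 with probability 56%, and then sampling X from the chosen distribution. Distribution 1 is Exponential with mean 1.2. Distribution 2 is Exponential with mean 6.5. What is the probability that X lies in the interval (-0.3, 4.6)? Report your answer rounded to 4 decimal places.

Conditional on each component, P(-0.3 < X < 4.6): 1: 0.978363; 2: 0.50722.
By total probability, P(-0.3 < X < 4.6) = 0.44·0.978363 + 0.56·0.50722 = 0.714523.

0.7145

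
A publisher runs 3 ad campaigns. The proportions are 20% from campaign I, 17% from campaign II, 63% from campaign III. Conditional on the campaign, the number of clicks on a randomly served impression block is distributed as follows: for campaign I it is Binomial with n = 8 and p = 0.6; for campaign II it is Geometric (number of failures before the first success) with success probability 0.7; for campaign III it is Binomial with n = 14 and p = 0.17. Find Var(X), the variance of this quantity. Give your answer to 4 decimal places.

Per component, I: μ=4.8, E[X²]=24.96; II: μ=0.428571, E[X²]=0.795918; III: μ=2.38, E[X²]=7.6398.
E[X] = 0.2·4.8 + 0.17·0.428571 + 0.63·2.38 = 2.53226.
E[X²] = 0.2·24.96 + 0.17·0.795918 + 0.63·7.6398 = 9.94038.
Var(X) = E[X²] − (E[X])² = 9.94038 − 6.41233 = 3.52805.

3.5281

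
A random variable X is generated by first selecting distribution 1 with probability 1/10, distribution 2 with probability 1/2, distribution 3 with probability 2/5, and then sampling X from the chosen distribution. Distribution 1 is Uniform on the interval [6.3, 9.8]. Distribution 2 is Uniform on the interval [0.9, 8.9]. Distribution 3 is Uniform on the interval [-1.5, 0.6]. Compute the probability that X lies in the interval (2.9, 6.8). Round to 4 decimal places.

0.2580

Conditional on each component, P(2.9 < X < 6.8): 1: 0.142857; 2: 0.4875; 3: 0.
By total probability, P(2.9 < X < 6.8) = 0.1·0.142857 + 0.5·0.4875 + 0.4·0 = 0.258036.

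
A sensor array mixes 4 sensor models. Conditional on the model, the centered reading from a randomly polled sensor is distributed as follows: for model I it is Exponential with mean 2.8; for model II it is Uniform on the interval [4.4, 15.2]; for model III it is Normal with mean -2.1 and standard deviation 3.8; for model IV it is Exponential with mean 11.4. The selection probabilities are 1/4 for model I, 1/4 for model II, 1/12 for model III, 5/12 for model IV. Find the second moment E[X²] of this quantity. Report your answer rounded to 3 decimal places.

For each component E[X²] = Var + (mean)², giving I: 15.68; II: 105.76; III: 18.85; IV: 259.92.
Overall E[X²] = 0.25·15.68 + 0.25·105.76 + 0.0833333·18.85 + 0.416667·259.92 = 140.231.

140.231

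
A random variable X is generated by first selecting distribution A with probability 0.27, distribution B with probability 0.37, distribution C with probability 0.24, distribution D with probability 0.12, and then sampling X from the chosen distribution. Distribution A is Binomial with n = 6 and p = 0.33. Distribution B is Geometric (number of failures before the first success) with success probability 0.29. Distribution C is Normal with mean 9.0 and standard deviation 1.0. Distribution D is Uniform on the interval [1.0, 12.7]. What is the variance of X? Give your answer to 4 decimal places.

Per component, A: μ=1.98, E[X²]=5.247; B: μ=2.44828, E[X²]=14.4364; C: μ=9, E[X²]=82; D: μ=6.85, E[X²]=58.33.
E[X] = 0.27·1.98 + 0.37·2.44828 + 0.24·9 + 0.12·6.85 = 4.42246.
E[X²] = 0.27·5.247 + 0.37·14.4364 + 0.24·82 + 0.12·58.33 = 33.4378.
Var(X) = E[X²] − (E[X])² = 33.4378 − 19.5582 = 13.8796.

13.8796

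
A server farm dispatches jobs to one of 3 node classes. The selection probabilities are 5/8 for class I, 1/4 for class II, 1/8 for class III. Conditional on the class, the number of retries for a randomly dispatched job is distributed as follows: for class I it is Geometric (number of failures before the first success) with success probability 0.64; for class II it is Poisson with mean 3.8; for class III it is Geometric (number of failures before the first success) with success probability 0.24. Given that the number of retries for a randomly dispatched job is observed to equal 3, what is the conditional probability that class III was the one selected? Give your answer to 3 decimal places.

0.159

Likelihoods P(X=3 | ·): I: 0.0298598; II: 0.204588; III: 0.105354.
Posterior ∝ prior × likelihood. Numerator for III: 0.125·0.105354 = 0.0131693.
Normalizing constant: 0.625·0.0298598 + 0.25·0.204588 + 0.125·0.105354 = 0.0829787.
P(III | observation) = 0.0131693 / 0.0829787 = 0.158707.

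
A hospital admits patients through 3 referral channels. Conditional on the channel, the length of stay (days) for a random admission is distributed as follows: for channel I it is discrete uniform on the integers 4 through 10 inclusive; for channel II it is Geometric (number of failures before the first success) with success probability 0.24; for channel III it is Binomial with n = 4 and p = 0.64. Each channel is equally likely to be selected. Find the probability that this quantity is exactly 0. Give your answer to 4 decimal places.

0.0856

Conditional on each channel, P(X = 0): I: 0; II: 0.24; III: 0.0167962.
By total probability, P(X = 0) = 0.333333·0 + 0.333333·0.24 + 0.333333·0.0167962 = 0.0855987.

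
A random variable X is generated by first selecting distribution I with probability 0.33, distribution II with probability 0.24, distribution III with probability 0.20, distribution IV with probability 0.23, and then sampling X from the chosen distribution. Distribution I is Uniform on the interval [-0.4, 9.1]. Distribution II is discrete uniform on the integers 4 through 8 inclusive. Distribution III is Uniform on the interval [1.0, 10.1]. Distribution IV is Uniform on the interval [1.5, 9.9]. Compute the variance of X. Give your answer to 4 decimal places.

6.1592

Per component, I: μ=4.35, E[X²]=26.4433; II: μ=6, E[X²]=38; III: μ=5.55, E[X²]=37.7033; IV: μ=5.7, E[X²]=38.37.
E[X] = 0.33·4.35 + 0.24·6 + 0.2·5.55 + 0.23·5.7 = 5.2965.
E[X²] = 0.33·26.4433 + 0.24·38 + 0.2·37.7033 + 0.23·38.37 = 34.2121.
Var(X) = E[X²] − (E[X])² = 34.2121 − 28.0529 = 6.15915.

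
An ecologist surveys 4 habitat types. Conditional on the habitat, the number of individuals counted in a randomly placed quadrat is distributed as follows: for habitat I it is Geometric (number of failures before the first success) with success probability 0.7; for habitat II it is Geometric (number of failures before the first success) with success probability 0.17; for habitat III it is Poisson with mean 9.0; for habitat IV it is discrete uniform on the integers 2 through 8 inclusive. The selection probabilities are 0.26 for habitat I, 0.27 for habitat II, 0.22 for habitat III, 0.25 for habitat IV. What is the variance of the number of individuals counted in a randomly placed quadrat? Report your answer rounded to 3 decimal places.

19.735

Per component, I: μ=0.428571, E[X²]=0.795918; II: μ=4.88235, E[X²]=52.5571; III: μ=9, E[X²]=90; IV: μ=5, E[X²]=29.
E[X] = 0.26·0.428571 + 0.27·4.88235 + 0.22·9 + 0.25·5 = 4.65966.
E[X²] = 0.26·0.795918 + 0.27·52.5571 + 0.22·90 + 0.25·29 = 41.4474.
Var(X) = E[X²] − (E[X])² = 41.4474 − 21.7125 = 19.7349.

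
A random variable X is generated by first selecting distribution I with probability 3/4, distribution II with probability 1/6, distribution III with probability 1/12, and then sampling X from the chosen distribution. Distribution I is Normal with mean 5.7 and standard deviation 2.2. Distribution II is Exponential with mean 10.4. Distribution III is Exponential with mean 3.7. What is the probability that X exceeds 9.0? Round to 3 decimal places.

0.128

Conditional on each component, P(X > 9.0): I: 0.0668072; II: 0.42089; III: 0.0878229.
By total probability, P(X > 9.0) = 0.75·0.0668072 + 0.166667·0.42089 + 0.0833333·0.0878229 = 0.127572.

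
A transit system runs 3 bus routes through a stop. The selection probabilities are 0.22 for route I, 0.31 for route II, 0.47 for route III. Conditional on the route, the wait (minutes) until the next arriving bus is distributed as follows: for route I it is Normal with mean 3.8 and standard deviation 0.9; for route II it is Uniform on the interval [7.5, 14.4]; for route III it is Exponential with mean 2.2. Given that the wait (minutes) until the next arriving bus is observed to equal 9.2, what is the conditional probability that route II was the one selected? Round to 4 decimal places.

Likelihoods f(9.2 | ·): I: 6.75098e-09; II: 0.144928; III: 0.00694124.
Posterior ∝ prior × likelihood. Numerator for II: 0.31·0.144928 = 0.0449275.
Normalizing constant: 0.22·6.75098e-09 + 0.31·0.144928 + 0.47·0.00694124 = 0.0481899.
P(II | observation) = 0.0449275 / 0.0481899 = 0.932302.

0.9323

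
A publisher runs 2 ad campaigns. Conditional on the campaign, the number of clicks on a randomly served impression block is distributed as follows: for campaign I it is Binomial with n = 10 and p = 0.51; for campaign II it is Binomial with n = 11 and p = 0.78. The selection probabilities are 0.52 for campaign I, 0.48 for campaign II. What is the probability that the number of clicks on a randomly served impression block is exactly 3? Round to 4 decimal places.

0.0563

Conditional on each campaign, P(X = 3): I: 0.10796; II: 0.000429684.
By total probability, P(X = 3) = 0.52·0.10796 + 0.48·0.000429684 = 0.0563456.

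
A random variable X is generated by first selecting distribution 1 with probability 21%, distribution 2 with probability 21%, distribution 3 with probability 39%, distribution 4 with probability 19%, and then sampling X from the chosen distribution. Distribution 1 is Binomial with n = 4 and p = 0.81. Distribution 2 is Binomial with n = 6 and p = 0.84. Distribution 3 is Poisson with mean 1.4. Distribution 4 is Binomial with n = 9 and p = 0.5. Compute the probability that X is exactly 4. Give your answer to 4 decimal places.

Conditional on each component, P(X = 4): 1: 0.430467; 2: 0.191183; 3: 0.039472; 4: 0.246094.
By total probability, P(X = 4) = 0.21·0.430467 + 0.21·0.191183 + 0.39·0.039472 + 0.19·0.246094 = 0.192698.

0.1927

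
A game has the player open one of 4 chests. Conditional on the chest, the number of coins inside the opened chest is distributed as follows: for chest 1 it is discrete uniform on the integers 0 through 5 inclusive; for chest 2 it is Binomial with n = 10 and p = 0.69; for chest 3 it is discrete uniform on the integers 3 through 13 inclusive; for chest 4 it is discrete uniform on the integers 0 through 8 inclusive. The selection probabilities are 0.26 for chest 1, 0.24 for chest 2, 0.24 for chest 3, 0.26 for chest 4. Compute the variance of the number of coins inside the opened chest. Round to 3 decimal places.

Per component, 1: μ=2.5, E[X²]=9.16667; 2: μ=6.9, E[X²]=49.749; 3: μ=8, E[X²]=74; 4: μ=4, E[X²]=22.6667.
E[X] = 0.26·2.5 + 0.24·6.9 + 0.24·8 + 0.26·4 = 5.266.
E[X²] = 0.26·9.16667 + 0.24·49.749 + 0.24·74 + 0.26·22.6667 = 37.9764.
Var(X) = E[X²] − (E[X])² = 37.9764 − 27.7308 = 10.2457.

10.246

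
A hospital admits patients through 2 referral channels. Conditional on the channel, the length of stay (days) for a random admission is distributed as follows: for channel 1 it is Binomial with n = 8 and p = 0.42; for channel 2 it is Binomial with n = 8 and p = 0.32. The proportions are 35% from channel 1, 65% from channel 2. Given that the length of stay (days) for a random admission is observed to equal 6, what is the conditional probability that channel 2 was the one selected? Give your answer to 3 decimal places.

Likelihoods P(X=6 | ·): 1: 0.0517023; 2: 0.013902.
Posterior ∝ prior × likelihood. Numerator for 2: 0.65·0.013902 = 0.00903627.
Normalizing constant: 0.35·0.0517023 + 0.65·0.013902 = 0.0271321.
P(2 | observation) = 0.00903627 / 0.0271321 = 0.333048.

0.333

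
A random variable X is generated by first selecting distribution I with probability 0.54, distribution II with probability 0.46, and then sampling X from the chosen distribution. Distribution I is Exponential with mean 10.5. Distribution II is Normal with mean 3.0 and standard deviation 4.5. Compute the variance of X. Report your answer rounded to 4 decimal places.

Per component, I: μ=10.5, E[X²]=220.5; II: μ=3, E[X²]=29.25.
E[X] = 0.54·10.5 + 0.46·3 = 7.05.
E[X²] = 0.54·220.5 + 0.46·29.25 = 132.525.
Var(X) = E[X²] − (E[X])² = 132.525 − 49.7025 = 82.8225.

82.8225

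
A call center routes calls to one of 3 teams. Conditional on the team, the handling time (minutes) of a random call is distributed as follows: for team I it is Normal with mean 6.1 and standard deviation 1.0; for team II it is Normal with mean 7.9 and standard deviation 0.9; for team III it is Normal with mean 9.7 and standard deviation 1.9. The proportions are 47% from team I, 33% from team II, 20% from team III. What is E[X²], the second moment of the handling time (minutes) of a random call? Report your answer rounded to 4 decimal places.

58.3613

For each component E[X²] = Var + (mean)², giving I: 38.21; II: 63.22; III: 97.7.
Overall E[X²] = 0.47·38.21 + 0.33·63.22 + 0.2·97.7 = 58.3613.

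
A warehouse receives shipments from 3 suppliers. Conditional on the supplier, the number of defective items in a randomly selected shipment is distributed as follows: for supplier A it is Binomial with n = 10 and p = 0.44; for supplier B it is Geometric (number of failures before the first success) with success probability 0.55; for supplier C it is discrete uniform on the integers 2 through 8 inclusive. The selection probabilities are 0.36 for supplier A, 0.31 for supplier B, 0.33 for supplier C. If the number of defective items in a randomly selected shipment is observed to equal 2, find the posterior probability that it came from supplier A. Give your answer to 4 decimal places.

Likelihoods P(X=2 | ·): A: 0.0842601; B: 0.111375; C: 0.142857.
Posterior ∝ prior × likelihood. Numerator for A: 0.36·0.0842601 = 0.0303336.
Normalizing constant: 0.36·0.0842601 + 0.31·0.111375 + 0.33·0.142857 = 0.112003.
P(A | observation) = 0.0303336 / 0.112003 = 0.270829.

0.2708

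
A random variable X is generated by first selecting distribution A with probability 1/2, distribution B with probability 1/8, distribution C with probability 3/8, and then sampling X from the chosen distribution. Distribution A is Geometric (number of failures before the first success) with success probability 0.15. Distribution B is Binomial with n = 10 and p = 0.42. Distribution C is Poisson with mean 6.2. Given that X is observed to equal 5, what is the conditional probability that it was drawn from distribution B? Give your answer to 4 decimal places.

0.2282

Likelihoods P(X=5 | ·): A: 0.0665558; B: 0.216166; C: 0.154936.
Posterior ∝ prior × likelihood. Numerator for B: 0.125·0.216166 = 0.0270207.
Normalizing constant: 0.5·0.0665558 + 0.125·0.216166 + 0.375·0.154936 = 0.118399.
P(B | observation) = 0.0270207 / 0.118399 = 0.228217.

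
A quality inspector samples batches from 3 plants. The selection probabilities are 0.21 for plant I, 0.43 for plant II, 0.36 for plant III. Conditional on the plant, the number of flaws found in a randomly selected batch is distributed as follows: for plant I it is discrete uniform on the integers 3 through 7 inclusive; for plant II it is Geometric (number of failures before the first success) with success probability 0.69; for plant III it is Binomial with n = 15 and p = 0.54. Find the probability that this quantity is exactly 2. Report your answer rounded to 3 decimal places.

0.029

Conditional on each plant, P(X = 2): I: 0; II: 0.066309; III: 0.00126424.
By total probability, P(X = 2) = 0.21·0 + 0.43·0.066309 + 0.36·0.00126424 = 0.028968.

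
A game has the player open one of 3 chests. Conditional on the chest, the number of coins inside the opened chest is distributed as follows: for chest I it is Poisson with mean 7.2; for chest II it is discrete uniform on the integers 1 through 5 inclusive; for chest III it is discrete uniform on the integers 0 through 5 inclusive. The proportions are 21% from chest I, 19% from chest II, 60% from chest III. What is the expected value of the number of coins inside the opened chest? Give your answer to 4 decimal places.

3.5820

Component means — I: 7.2; II: 3; III: 2.5.
E[X] = 0.21·7.2 + 0.19·3 + 0.6·2.5 = 3.582.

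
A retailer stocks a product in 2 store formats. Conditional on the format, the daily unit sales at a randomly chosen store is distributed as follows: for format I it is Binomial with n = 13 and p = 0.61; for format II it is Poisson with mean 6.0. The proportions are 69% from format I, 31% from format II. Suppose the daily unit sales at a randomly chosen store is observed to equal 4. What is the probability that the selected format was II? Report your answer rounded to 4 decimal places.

Likelihoods P(X=4 | ·): I: 0.0206636; II: 0.133853.
Posterior ∝ prior × likelihood. Numerator for II: 0.31·0.133853 = 0.0414943.
Normalizing constant: 0.69·0.0206636 + 0.31·0.133853 = 0.0557522.
P(II | observation) = 0.0414943 / 0.0557522 = 0.744263.

0.7443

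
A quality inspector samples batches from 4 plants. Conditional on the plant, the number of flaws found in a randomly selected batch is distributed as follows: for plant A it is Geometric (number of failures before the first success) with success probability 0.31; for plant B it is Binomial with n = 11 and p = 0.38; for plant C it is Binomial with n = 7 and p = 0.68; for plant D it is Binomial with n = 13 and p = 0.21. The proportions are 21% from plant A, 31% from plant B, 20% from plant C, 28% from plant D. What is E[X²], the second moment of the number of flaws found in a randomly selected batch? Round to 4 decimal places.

16.2949

For each component E[X²] = Var + (mean)², giving A: 12.1342; B: 20.064; C: 24.1808; D: 9.6096.
Overall E[X²] = 0.21·12.1342 + 0.31·20.064 + 0.2·24.1808 + 0.28·9.6096 = 16.2949.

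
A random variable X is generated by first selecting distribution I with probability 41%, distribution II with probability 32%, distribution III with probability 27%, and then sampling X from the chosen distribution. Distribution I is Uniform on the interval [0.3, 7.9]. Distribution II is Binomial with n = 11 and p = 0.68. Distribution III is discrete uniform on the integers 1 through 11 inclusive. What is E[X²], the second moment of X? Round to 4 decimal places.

39.9556

For each component E[X²] = Var + (mean)², giving I: 21.6233; II: 58.344; III: 46.
Overall E[X²] = 0.41·21.6233 + 0.32·58.344 + 0.27·46 = 39.9556.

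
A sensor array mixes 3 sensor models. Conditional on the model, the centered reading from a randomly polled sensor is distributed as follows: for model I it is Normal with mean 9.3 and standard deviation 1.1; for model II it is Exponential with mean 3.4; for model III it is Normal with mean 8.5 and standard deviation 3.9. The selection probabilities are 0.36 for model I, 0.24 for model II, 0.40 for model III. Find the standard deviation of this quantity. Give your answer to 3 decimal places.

3.859

Per component, I: μ=9.3, E[X²]=87.7; II: μ=3.4, E[X²]=23.12; III: μ=8.5, E[X²]=87.46.
E[X] = 0.36·9.3 + 0.24·3.4 + 0.4·8.5 = 7.564.
E[X²] = 0.36·87.7 + 0.24·23.12 + 0.4·87.46 = 72.1048.
Var(X) = E[X²] − (E[X])² = 72.1048 − 57.2141 = 14.8907.
SD(X) = √14.8907 = 3.85885.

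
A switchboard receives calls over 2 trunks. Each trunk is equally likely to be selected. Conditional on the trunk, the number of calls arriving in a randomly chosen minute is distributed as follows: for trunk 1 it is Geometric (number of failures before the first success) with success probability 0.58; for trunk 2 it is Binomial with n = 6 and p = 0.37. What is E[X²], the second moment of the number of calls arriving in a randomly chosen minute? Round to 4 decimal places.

For each component E[X²] = Var + (mean)², giving 1: 1.77289; 2: 6.327.
Overall E[X²] = 0.5·1.77289 + 0.5·6.327 = 4.04994.

4.0499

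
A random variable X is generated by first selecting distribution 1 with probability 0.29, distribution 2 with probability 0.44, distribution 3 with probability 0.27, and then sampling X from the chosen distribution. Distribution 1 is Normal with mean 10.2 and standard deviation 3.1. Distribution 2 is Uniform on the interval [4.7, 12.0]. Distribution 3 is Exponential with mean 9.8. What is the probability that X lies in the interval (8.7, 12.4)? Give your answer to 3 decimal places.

0.363

Conditional on each component, P(8.7 < X < 12.4): 1: 0.446809; 2: 0.452055; 3: 0.129426.
By total probability, P(8.7 < X < 12.4) = 0.29·0.446809 + 0.44·0.452055 + 0.27·0.129426 = 0.363424.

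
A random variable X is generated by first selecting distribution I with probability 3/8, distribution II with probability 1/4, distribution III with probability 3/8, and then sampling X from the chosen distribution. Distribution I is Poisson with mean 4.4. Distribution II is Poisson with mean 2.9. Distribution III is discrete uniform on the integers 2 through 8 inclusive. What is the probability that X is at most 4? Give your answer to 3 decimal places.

0.575

Conditional on each component, P(X ≤ 4): I: 0.551184; II: 0.831777; III: 0.428571.
By total probability, P(X ≤ 4) = 0.375·0.551184 + 0.25·0.831777 + 0.375·0.428571 = 0.575352.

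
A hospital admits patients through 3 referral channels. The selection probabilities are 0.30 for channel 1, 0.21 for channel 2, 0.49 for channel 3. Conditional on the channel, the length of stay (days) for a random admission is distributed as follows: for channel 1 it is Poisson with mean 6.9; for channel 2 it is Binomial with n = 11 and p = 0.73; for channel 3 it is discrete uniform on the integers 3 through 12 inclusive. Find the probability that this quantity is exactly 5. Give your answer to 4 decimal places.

0.0962

Conditional on each channel, P(X = 5): 1: 0.131351; 2: 0.0371055; 3: 0.1.
By total probability, P(X = 5) = 0.3·0.131351 + 0.21·0.0371055 + 0.49·0.1 = 0.0961974.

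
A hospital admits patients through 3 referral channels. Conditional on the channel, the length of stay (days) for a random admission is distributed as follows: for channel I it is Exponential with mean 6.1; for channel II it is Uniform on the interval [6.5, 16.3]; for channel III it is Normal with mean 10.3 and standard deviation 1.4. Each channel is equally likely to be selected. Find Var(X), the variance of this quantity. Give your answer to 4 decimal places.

20.9400

Per component, I: μ=6.1, E[X²]=74.42; II: μ=11.4, E[X²]=137.963; III: μ=10.3, E[X²]=108.05.
E[X] = 0.333333·6.1 + 0.333333·11.4 + 0.333333·10.3 = 9.26667.
E[X²] = 0.333333·74.42 + 0.333333·137.963 + 0.333333·108.05 = 106.811.
Var(X) = E[X²] − (E[X])² = 106.811 − 85.8711 = 20.94.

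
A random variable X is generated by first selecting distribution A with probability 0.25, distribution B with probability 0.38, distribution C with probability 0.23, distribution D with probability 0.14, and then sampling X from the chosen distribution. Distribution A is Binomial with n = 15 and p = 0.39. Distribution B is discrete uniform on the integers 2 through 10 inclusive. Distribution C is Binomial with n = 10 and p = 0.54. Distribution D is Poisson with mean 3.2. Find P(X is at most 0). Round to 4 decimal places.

0.0060

Conditional on each component, P(X ≤ 0): A: 0.000602487; B: 0; C: 0.000424207; D: 0.0407622.
By total probability, P(X ≤ 0) = 0.25·0.000602487 + 0.38·0 + 0.23·0.000424207 + 0.14·0.0407622 = 0.0059549.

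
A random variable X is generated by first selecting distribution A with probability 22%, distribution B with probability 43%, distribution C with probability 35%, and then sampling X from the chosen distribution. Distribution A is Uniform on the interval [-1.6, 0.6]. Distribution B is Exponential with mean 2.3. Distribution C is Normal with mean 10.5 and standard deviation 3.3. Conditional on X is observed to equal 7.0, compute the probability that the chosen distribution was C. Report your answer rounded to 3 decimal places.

0.730

Likelihoods f(7.0 | ·): A: 0; B: 0.0207256; C: 0.0688859.
Posterior ∝ prior × likelihood. Numerator for C: 0.35·0.0688859 = 0.0241101.
Normalizing constant: 0.22·0 + 0.43·0.0207256 + 0.35·0.0688859 = 0.0330221.
P(C | observation) = 0.0241101 / 0.0330221 = 0.73012.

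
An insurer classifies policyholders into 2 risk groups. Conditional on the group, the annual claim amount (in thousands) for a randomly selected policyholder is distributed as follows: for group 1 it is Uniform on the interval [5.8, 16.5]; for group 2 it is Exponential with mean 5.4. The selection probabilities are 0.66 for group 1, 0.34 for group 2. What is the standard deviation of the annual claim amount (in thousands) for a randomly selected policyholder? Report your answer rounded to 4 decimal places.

Per component, 1: μ=11.15, E[X²]=133.863; 2: μ=5.4, E[X²]=58.32.
E[X] = 0.66·11.15 + 0.34·5.4 = 9.195.
E[X²] = 0.66·133.863 + 0.34·58.32 = 108.179.
Var(X) = E[X²] − (E[X])² = 108.179 − 84.548 = 23.6306.
SD(X) = √23.6306 = 4.86113.

4.8611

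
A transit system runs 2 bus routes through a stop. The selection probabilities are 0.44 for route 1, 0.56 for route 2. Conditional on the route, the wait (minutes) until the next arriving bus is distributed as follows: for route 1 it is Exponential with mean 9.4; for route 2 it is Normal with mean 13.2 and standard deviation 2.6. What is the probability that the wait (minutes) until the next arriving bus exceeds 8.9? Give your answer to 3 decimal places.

Conditional on each route, P(X > 8.9): 1: 0.387977; 2: 0.950921.
By total probability, P(X > 8.9) = 0.44·0.387977 + 0.56·0.950921 = 0.703226.

0.703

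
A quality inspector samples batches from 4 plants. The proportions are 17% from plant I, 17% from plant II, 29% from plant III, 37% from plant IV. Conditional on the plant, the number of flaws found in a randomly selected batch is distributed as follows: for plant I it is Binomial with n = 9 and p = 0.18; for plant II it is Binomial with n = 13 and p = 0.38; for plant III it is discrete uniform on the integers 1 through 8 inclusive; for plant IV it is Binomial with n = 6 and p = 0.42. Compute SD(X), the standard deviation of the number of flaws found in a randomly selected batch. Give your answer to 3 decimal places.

2.094

Per component, I: μ=1.62, E[X²]=3.9528; II: μ=4.94, E[X²]=27.4664; III: μ=4.5, E[X²]=25.5; IV: μ=2.52, E[X²]=7.812.
E[X] = 0.17·1.62 + 0.17·4.94 + 0.29·4.5 + 0.37·2.52 = 3.3526.
E[X²] = 0.17·3.9528 + 0.17·27.4664 + 0.29·25.5 + 0.37·7.812 = 15.6267.
Var(X) = E[X²] − (E[X])² = 15.6267 − 11.2399 = 4.38678.
SD(X) = √4.38678 = 2.09446.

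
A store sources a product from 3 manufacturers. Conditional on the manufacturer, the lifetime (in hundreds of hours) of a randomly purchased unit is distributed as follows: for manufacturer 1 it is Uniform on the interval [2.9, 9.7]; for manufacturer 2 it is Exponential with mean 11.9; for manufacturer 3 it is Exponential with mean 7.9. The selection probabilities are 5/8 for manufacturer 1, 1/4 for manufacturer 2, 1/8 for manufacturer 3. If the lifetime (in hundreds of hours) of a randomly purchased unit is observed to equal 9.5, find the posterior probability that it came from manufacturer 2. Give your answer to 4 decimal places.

Likelihoods f(9.5 | ·): 1: 0.147059; 2: 0.0378222; 3: 0.0380295.
Posterior ∝ prior × likelihood. Numerator for 2: 0.25·0.0378222 = 0.00945556.
Normalizing constant: 0.625·0.147059 + 0.25·0.0378222 + 0.125·0.0380295 = 0.106121.
P(2 | observation) = 0.00945556 / 0.106121 = 0.0891017.

0.0891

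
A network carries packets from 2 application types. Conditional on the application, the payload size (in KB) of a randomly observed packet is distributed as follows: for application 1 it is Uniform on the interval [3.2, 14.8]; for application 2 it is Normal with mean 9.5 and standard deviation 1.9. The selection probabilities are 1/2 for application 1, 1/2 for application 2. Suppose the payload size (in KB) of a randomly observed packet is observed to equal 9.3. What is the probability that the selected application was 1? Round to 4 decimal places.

0.2922

Likelihoods f(9.3 | ·): 1: 0.0862069; 2: 0.20881.
Posterior ∝ prior × likelihood. Numerator for 1: 0.5·0.0862069 = 0.0431034.
Normalizing constant: 0.5·0.0862069 + 0.5·0.20881 = 0.147508.
P(1 | observation) = 0.0431034 / 0.147508 = 0.29221.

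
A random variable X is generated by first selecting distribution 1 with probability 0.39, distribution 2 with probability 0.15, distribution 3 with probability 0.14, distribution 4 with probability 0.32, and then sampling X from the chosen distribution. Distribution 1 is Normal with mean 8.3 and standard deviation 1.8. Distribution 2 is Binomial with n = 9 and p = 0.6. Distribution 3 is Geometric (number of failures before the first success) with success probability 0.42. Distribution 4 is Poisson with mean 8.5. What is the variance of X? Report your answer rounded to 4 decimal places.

10.9498

Per component, 1: μ=8.3, E[X²]=72.13; 2: μ=5.4, E[X²]=31.32; 3: μ=1.38095, E[X²]=5.19501; 4: μ=8.5, E[X²]=80.75.
E[X] = 0.39·8.3 + 0.15·5.4 + 0.14·1.38095 + 0.32·8.5 = 6.96033.
E[X²] = 0.39·72.13 + 0.15·31.32 + 0.14·5.19501 + 0.32·80.75 = 59.396.
Var(X) = E[X²] − (E[X])² = 59.396 − 48.4462 = 10.9498.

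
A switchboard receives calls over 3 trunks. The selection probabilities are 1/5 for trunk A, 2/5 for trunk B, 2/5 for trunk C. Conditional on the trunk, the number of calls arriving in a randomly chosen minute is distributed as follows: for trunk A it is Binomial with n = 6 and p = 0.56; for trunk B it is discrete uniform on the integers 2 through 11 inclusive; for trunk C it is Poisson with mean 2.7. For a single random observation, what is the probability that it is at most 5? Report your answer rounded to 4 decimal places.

Conditional on each trunk, P(X ≤ 5): A: 0.969159; B: 0.4; C: 0.943268.
By total probability, P(X ≤ 5) = 0.2·0.969159 + 0.4·0.4 + 0.4·0.943268 = 0.731139.

0.7311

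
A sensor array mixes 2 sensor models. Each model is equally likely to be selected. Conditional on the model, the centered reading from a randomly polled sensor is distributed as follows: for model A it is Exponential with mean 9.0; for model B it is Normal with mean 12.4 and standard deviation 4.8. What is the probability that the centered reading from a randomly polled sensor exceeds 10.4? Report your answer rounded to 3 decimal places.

0.488

Conditional on each model, P(X > 10.4): A: 0.314883; B: 0.661539.
By total probability, P(X > 10.4) = 0.5·0.314883 + 0.5·0.661539 = 0.488211.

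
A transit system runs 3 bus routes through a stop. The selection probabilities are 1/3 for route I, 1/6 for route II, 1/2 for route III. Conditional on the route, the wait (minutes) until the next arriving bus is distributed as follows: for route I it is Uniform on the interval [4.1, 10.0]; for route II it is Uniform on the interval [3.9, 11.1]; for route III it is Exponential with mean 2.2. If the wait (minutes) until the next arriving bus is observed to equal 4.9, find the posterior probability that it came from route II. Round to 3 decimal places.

Likelihoods f(4.9 | ·): I: 0.169492; II: 0.138889; III: 0.04901.
Posterior ∝ prior × likelihood. Numerator for II: 0.166667·0.138889 = 0.0231481.
Normalizing constant: 0.333333·0.169492 + 0.166667·0.138889 + 0.5·0.04901 = 0.10415.
P(II | observation) = 0.0231481 / 0.10415 = 0.222257.

0.222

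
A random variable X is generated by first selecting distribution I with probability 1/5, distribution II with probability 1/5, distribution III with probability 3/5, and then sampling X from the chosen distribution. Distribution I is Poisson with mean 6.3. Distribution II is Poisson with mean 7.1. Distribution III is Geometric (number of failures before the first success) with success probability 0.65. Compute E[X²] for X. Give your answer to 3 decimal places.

21.371

For each component E[X²] = Var + (mean)², giving I: 45.99; II: 57.51; III: 1.11834.
Overall E[X²] = 0.2·45.99 + 0.2·57.51 + 0.6·1.11834 = 21.371.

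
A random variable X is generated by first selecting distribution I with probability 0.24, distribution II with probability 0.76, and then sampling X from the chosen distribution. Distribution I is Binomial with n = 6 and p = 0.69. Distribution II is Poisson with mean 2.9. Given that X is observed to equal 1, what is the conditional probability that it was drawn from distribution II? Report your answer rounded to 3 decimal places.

Likelihoods P(X=1 | ·): I: 0.0118525; II: 0.159567.
Posterior ∝ prior × likelihood. Numerator for II: 0.76·0.159567 = 0.121271.
Normalizing constant: 0.24·0.0118525 + 0.76·0.159567 = 0.124116.
P(II | observation) = 0.121271 / 0.124116 = 0.977081.

0.977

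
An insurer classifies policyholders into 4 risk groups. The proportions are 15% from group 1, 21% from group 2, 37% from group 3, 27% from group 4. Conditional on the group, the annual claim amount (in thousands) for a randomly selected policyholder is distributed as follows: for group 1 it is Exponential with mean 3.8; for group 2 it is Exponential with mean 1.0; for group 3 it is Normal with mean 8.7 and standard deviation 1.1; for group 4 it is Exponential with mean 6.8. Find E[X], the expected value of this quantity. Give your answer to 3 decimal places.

Component means — 1: 3.8; 2: 1; 3: 8.7; 4: 6.8.
E[X] = 0.15·3.8 + 0.21·1 + 0.37·8.7 + 0.27·6.8 = 5.835.

5.835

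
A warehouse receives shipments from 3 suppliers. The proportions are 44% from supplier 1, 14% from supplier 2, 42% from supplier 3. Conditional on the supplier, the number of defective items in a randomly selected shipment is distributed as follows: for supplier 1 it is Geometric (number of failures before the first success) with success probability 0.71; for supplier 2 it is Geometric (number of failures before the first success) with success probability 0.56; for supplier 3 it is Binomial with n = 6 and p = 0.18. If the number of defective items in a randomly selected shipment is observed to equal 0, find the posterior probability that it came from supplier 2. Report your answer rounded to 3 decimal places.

Likelihoods P(X=0 | ·): 1: 0.71; 2: 0.56; 3: 0.304007.
Posterior ∝ prior × likelihood. Numerator for 2: 0.14·0.56 = 0.0784.
Normalizing constant: 0.44·0.71 + 0.14·0.56 + 0.42·0.304007 = 0.518483.
P(2 | observation) = 0.0784 / 0.518483 = 0.15121.

0.151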